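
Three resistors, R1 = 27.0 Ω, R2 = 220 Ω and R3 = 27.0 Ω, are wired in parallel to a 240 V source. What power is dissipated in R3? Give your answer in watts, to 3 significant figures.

2130 W

The supply voltage appears across each parallel branch — just use P = V²/R3.
P_R3 = V² / R3 = (240)² / 27.0 Ω = 2133 W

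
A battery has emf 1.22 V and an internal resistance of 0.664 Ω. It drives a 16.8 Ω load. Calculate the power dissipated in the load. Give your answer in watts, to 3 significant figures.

With r and R in series, I = ε/(r+R); the load dissipates I²R.
I = ε / (r + R) = 1.22 / (0.664 + 16.8) = 0.06986 A
P_load = I² R = (0.06986)² × 16.8 = 0.08199 W

0.0820 W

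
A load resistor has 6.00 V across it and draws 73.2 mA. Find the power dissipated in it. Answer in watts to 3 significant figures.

Since both terminal voltage and current are stated, P = V I gives the power in one step.
P = 6.00 V × 0.07320 A = 0.4392 W

0.439 W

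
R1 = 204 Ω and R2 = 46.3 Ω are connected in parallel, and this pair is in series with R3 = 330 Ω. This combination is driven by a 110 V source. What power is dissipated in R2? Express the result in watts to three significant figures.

2.75 W

Collapse the R1‖R2 pair into one equivalent R_p; then R_p and R3 form a series string.
R_p = (204×46.3)/(204+46.3) = 37.74 Ω
R_total = R_p + 330 = 37.74 + 330 = 367.7 Ω
I = V / R_total = 110 / 367.7 = 0.2991 A
Voltage across the parallel pair: V_p = I × R_p = 0.2991 × 37.74 = 11.29 V
R2 has V_p across it, so P = V_p²/R2.
P_R2 = (11.29)² / 46.3 = 2.752 W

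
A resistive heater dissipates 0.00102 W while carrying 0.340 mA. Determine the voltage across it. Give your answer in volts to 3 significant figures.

3.00 V

Rearranging the power relation for the two known quantities gives V = P / I.
V = 0.00102 / 0.0003400 = 3.000 V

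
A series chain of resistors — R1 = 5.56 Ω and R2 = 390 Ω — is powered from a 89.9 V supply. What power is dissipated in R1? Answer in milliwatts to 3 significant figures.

Since the resistors are in series they all carry the loop current I = V/R_total; the power in any one is I²R.
R_total = 5.56 + 390 = 395.6 Ω
I = V / R_total = 89.9 / 395.6 = 0.2273 A
P_R1 = I² × R1 = (0.2273)² × 5.56 = 0.2872 W

287 mW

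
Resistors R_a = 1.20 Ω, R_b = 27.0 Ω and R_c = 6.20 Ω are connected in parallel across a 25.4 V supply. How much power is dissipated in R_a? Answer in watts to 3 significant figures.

The supply voltage appears across each parallel branch — just use P = V²/R_a.
P_R_a = V² / R_a = (25.4)² / 1.20 Ω = 537.6 W

538 W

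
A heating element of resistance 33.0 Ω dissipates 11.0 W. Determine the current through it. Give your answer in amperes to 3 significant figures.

From P = V I = I²R = V²/R, with the two given quantities we get I = √(P / R).
I = √(11.0 / 33.0) = 0.5774 A

0.577 A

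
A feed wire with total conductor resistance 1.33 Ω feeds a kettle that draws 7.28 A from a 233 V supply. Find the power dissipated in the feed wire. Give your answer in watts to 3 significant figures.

70.5 W

Only the current and the line resistance are needed for the I²R loss.
The feed wire carries the full 7.28 A.
P_line = I² R_line = (7.280)² × 1.33 = 70.49 W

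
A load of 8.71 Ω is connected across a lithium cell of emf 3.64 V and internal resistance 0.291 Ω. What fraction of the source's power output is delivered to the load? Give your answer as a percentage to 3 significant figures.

96.8 %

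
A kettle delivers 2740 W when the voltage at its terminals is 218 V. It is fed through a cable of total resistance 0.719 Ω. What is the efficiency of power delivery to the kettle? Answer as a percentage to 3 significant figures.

96.0 %

I = P / V = 2740 / 218 = 12.57 A through the cable.
P_line = I² R_line = (12.57)² × 0.719 = 113.6 W
P_source = P_load + P_line = 2740 + 113.6 = 2854 W
η = P_load / P_source = 2740 / 2854 = 0.9602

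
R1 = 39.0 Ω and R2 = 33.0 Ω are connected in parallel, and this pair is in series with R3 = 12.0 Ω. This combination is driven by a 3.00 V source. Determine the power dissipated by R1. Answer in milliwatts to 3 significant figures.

82.6 mW

Combine R1 and R2 into their parallel equivalent first, reducing the network to two series resistors.
R_p = (39.0×33.0)/(39.0+33.0) = 17.88 Ω
R_total = R_p + 12.0 = 17.88 + 12.0 = 29.88 Ω
I = V / R_total = 3.00 / 29.88 = 0.1004 A
Voltage across the parallel pair: V_p = I × R_p = 0.1004 × 17.88 = 1.795 V
R1 sits across V_p; its power is V_p²/R.
P_R1 = (1.795)² / 39.0 = 0.08261 W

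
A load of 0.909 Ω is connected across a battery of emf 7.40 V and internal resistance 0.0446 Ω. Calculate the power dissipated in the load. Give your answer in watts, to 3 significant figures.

54.7 W

Load and internal resistance form a series loop — compute the loop current, then the load power via I²R.
I = ε / (r + R) = 7.40 / (0.0446 + 0.909) = 7.760 A
P_load = I² R = (7.760)² × 0.909 = 54.74 W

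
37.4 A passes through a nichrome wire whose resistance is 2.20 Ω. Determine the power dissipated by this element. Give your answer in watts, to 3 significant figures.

3080 W

Knowing I and R, the power is just I²R — no need to find V first.
P = (37.40 A)² × 2.20 Ω = 3077 W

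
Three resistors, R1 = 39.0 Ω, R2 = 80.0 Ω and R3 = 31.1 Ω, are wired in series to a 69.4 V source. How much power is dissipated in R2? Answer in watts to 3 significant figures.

In a series string the same current flows through every resistor — find that current, then P = I²R for the one we want.
R_total = 39.0 + 80.0 + 31.1 = 150.1 Ω
I = V / R_total = 69.4 / 150.1 = 0.4624 A
P_R2 = I² × R2 = (0.4624)² × 80.0 = 17.10 W

17.1 W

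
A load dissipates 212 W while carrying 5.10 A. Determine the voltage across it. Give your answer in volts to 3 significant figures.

41.6 V

The two known quantities fix the third via V = P / I.
V = 212 / 5.100 = 41.57 V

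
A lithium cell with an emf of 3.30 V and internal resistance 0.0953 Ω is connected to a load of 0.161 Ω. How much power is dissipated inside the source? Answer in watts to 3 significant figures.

Internal loss is I²r, with I set by the total series resistance r+R.
I = ε / (r + R) = 3.30 / (0.0953 + 0.161) = 12.88 A
P_int = I² r = (12.88)² × 0.0953 = 15.80 W

15.8 W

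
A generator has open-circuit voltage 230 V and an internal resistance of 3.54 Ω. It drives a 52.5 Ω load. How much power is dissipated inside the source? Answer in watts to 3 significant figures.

59.6 W

r is in series with the load, so it carries the full circuit current — the loss in it is I²r.
I = ε / (r + R) = 230 / (3.54 + 52.5) = 4.104 A
P_int = I² r = (4.104)² × 3.54 = 59.63 W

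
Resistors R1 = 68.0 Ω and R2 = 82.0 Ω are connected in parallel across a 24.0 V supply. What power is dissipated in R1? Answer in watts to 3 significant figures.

8.47 W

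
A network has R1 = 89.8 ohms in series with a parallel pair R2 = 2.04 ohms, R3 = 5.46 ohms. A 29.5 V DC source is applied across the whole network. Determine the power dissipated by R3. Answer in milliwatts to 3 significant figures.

42.2 mW

Replace R2 and R3 with their parallel equivalent so the circuit becomes R1 in series with R_p.
R_p = (2.04×5.46)/(2.04+5.46) = 1.485 Ω
R_total = 89.8 + 1.485 = 91.29 Ω
I = V / R_total = 29.5 / 91.29 = 0.3232 A
Voltage across the parallel pair: V_p = I × R_p = 0.3232 × 1.485 = 0.4799 V
R3 sees V_p directly, so P = V_p² / R3.
P_R3 = (0.4799)² / 5.46 = 0.04219 W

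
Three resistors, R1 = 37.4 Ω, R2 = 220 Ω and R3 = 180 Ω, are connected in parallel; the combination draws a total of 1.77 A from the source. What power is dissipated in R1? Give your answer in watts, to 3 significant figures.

We need the common branch voltage; get it from I_total × R_eq, then P = V²/R for the branch.
1/R_eq = 1/37.4 + 1/220 + 1/180 ⇒ R_eq = 27.15 Ω
V = I_total × R_eq = 1.770 × 27.15 = 48.05 V
P_R1 = V² / R1 = (48.05)² / 37.4 = 61.72 W

61.7 W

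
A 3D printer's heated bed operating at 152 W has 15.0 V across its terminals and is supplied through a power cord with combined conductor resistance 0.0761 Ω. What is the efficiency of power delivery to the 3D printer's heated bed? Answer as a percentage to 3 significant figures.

95.1 %

I = P / V = 152 / 15.0 = 10.13 A through the power cord.
P_line = I² R_line = (10.13)² × 0.0761 = 7.814 W
P_source = P_load + P_line = 152.0 + 7.814 = 159.8 W
η = P_load / P_source = 152.0 / 159.8 = 0.9511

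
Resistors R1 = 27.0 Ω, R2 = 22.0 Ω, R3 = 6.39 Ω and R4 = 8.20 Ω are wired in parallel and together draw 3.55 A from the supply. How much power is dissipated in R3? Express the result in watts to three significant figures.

15.1 W

We need the common branch voltage; get it from I_total × R_eq, then P = V²/R for the branch.
1/R_eq = 1/27.0 + 1/22.0 + 1/6.39 + 1/8.20 ⇒ R_eq = 2.771 Ω
V = I_total × R_eq = 3.550 × 2.771 = 9.836 V
P_R3 = V² / R3 = (9.836)² / 6.39 = 15.14 W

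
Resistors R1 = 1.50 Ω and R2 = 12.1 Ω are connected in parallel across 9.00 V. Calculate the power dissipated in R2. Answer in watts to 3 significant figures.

6.69 W

Parallel branches share the same voltage; P = V²/R gives the branch power in one step.
P_R2 = V² / R2 = (9.00)² / 12.1 Ω = 6.694 W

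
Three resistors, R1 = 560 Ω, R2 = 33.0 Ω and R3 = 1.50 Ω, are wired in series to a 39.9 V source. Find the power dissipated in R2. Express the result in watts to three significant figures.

Every series element carries the same I. Get I from the total resistance, then P = I² × R2.
R_total = 560 + 33.0 + 1.50 = 594.5 Ω
I = V / R_total = 39.9 / 594.5 = 0.06712 A
P_R2 = I² × R2 = (0.06712)² × 33.0 = 0.1486 W

0.149 W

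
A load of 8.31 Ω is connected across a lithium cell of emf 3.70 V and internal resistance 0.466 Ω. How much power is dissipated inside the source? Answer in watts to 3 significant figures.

The internal resistance carries the same current as the load; P_int = I²r.
I = ε / (r + R) = 3.70 / (0.466 + 8.31) = 0.4216 A
P_int = I² r = (0.4216)² × 0.466 = 0.08283 W

0.0828 W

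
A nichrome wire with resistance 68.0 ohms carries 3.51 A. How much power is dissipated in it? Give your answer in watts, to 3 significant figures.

838 W

Current and resistance are given, so P = I²R is the direct form.
P = (3.510 A)² × 68.0 Ω = 837.8 W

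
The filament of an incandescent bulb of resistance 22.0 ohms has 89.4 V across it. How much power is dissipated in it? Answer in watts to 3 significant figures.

363 W

Voltage and resistance are given, so P = V²/R is the one-step route.
P = (89.4 V)² / 22.0 Ω = 363.3 W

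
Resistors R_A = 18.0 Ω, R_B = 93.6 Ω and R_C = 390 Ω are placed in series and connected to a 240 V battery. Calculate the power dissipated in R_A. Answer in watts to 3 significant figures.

4.12 W

Series elements share the same current, so find I first, then use P = I²R.
R_total = 18.0 + 93.6 + 390 = 501.6 Ω
I = V / R_total = 240 / 501.6 = 0.4785 A
P_R_A = I² × R_A = (0.4785)² × 18.0 = 4.121 W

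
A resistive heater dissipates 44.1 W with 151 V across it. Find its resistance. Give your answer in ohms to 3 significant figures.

517 Ω

The two known quantities fix the third via R = V² / P.
R = (151)² / 44.1 = 517.0 Ω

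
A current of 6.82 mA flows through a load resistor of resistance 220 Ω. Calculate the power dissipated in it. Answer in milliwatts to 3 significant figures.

10.2 mW

With I and R stated, P = I²R applies in one step.
P = (0.006820 A)² × 220 Ω = 0.01023 W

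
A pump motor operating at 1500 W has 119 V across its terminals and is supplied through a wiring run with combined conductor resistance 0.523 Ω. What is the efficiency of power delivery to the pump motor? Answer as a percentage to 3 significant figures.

94.8 %

I = P / V = 1500 / 119 = 12.61 A through the wiring run.
P_line = I² R_line = (12.61)² × 0.523 = 83.10 W
P_source = P_load + P_line = 1500 + 83.10 = 1583 W
η = P_load / P_source = 1500 / 1583 = 0.9475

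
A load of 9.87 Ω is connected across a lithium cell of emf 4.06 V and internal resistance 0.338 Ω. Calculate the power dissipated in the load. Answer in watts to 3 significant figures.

1.56 W

Load and internal resistance form a series loop — compute the loop current, then the load power via I²R.
I = ε / (r + R) = 4.06 / (0.338 + 9.87) = 0.3977 A
P_load = I² R = (0.3977)² × 9.87 = 1.561 W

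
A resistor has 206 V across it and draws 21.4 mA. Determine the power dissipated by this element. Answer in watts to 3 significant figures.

4.41 W

V and I are known directly — P = V I, no intermediate step needed.
P = 206 V × 0.02140 A = 4.408 W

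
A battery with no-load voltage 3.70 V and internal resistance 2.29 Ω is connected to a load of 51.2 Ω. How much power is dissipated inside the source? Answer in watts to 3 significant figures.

0.0110 W

The internal resistance carries the same current as the load; P_int = I²r.
I = ε / (r + R) = 3.70 / (2.29 + 51.2) = 0.06917 A
P_int = I² r = (0.06917)² × 2.29 = 0.01096 W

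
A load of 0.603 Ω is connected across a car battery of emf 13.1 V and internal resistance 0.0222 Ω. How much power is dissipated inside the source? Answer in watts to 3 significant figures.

r is in series with the load, so it carries the full circuit current — the loss in it is I²r.
I = ε / (r + R) = 13.1 / (0.0222 + 0.603) = 20.95 A
P_int = I² r = (20.95)² × 0.0222 = 9.747 W

9.75 W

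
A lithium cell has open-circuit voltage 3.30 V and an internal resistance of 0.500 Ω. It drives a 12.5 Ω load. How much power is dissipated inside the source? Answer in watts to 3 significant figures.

The internal resistance carries the same current as the load; P_int = I²r.
I = ε / (r + R) = 3.30 / (0.500 + 12.5) = 0.2538 A
P_int = I² r = (0.2538)² × 0.500 = 0.03222 W

0.0322 W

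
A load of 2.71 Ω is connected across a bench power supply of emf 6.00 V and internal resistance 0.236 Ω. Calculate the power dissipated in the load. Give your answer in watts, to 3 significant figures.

11.2 W

Find the circuit current first, then P = I²R for the load (series elements share I).
I = ε / (r + R) = 6.00 / (0.236 + 2.71) = 2.037 A
P_load = I² R = (2.037)² × 2.71 = 11.24 W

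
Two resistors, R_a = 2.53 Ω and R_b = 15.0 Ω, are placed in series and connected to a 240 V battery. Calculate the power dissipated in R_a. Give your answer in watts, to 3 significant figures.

474 W

In a series string the same current flows through every resistor — find that current, then P = I²R for the one we want.
R_total = 2.53 + 15.0 = 17.53 Ω
I = V / R_total = 240 / 17.53 = 13.69 A
P_R_a = I² × R_a = (13.69)² × 2.53 = 474.2 W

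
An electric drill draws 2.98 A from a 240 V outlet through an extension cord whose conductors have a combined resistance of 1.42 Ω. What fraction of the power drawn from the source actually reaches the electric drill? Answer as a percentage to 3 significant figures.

98.2 %

The extension cord carries the full 2.98 A.
P_line = I² R_line = (2.980)² × 1.42 = 12.61 W
P_source = V I = 240 × 2.980 = 715.2 W; P_load = 702.6 W
η = P_load / P_source = 702.6 / 715.2 = 0.9824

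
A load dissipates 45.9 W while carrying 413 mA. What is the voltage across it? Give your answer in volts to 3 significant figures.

111 V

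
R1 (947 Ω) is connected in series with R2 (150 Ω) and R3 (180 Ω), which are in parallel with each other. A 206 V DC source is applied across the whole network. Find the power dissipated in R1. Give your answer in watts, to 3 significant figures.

38.0 W

Collapse R2‖R3 to a single equivalent, reducing the network to two series elements.
R_p = (150×180)/(150+180) = 81.82 Ω
R_total = 947 + 81.82 = 1029 Ω
I = V / R_total = 206 / 1029 = 0.2002 A
R1 carries the full series current, so P = I²R.
P_R1 = (0.2002)² × 947 = 37.97 W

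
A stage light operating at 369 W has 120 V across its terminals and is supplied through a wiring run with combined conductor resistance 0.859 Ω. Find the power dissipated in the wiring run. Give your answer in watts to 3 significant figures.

8.12 W

The wiring run and load are in series, so the same current flows in both; the loss is I²R_line.
I = P / V = 369 / 120 = 3.075 A through the wiring run.
P_line = I² R_line = (3.075)² × 0.859 = 8.122 W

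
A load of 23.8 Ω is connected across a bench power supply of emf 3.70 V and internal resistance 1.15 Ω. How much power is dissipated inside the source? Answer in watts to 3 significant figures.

Internal loss is I²r, with I set by the total series resistance r+R.
I = ε / (r + R) = 3.70 / (1.15 + 23.8) = 0.1483 A
P_int = I² r = (0.1483)² × 1.15 = 0.02529 W

0.0253 W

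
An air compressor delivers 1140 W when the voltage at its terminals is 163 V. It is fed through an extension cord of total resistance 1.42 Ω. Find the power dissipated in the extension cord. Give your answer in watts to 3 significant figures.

Line loss is just I²R for the cable — we know both I and R_line directly.
I = P / V = 1140 / 163 = 6.994 A through the extension cord.
P_line = I² R_line = (6.994)² × 1.42 = 69.46 W

69.5 W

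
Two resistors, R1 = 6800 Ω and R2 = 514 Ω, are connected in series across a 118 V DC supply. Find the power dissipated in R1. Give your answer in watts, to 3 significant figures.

1.77 W

Series elements share the same current, so find I first, then use P = I²R.
R_total = 6800 + 514 = 7314 Ω
I = V / R_total = 118 / 7314 = 0.01613 A
P_R1 = I² × R1 = (0.01613)² × 6800 = 1.770 W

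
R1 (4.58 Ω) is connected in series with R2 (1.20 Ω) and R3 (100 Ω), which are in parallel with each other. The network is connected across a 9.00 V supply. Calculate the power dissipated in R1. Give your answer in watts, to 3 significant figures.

First combine the parallel branches into one equivalent R_p, then R1 + R_p is a series pair.
R_p = (1.20×100)/(1.20+100) = 1.186 Ω
R_total = 4.58 + 1.186 = 5.766 Ω
I = V / R_total = 9.00 / 5.766 = 1.561 A
R1 is in the main series path, so its power is I²R1.
P_R1 = (1.561)² × 4.58 = 11.16 W

11.2 W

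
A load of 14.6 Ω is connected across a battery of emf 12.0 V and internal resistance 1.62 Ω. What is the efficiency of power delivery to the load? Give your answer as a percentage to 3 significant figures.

Both r and R carry the same current, so the power split is just the resistance split: η = R/(R+r).
η = R / (R + r) = 14.6 / (14.6 + 1.62) = 0.9001

90.0 %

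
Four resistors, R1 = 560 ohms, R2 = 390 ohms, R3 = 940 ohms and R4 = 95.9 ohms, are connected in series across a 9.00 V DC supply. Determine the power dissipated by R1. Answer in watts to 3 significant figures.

The current is common to all series resistors; compute it, then apply P = I²R for the target.
R_total = 560 + 390 + 940 + 95.9 = 1986 Ω
I = V / R_total = 9.00 / 1986 = 0.004532 A
P_R1 = I² × R1 = (0.004532)² × 560 = 0.01150 W

0.0115 W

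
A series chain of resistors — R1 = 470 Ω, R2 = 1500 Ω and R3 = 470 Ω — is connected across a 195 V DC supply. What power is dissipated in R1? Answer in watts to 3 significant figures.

3.00 W

Every series element carries the same I. Get I from the total resistance, then P = I² × R1.
R_total = 470 + 1500 + 470 = 2440 Ω
I = V / R_total = 195 / 2440 = 0.07992 A
P_R1 = I² × R1 = (0.07992)² × 470 = 3.002 W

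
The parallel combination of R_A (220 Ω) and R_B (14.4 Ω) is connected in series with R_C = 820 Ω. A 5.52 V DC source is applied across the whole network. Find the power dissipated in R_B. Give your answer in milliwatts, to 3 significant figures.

0.556 mW

Collapse the R_A‖R_B pair into one equivalent R_p; then R_p and R_C form a series string.
R_p = (220×14.4)/(220+14.4) = 13.52 Ω
R_total = R_p + 820 = 13.52 + 820 = 833.5 Ω
I = V / R_total = 5.52 / 833.5 = 0.006623 A
Voltage across the parallel pair: V_p = I × R_p = 0.006623 × 13.52 = 0.08951 V
R_B sits across V_p; its power is V_p²/R.
P_R_B = (0.08951)² / 14.4 = 0.0005563 W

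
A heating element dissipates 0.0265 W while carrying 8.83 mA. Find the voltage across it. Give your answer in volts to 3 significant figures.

The two known quantities fix the third via V = P / I.
V = 0.0265 / 0.008830 = 3.001 V

3.00 V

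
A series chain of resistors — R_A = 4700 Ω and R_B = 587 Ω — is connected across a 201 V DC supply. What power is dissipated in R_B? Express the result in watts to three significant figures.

The current is common to all series resistors; compute it, then apply P = I²R for the target.
R_total = 4700 + 587 = 5287 Ω
I = V / R_total = 201 / 5287 = 0.03802 A
P_R_B = I² × R_B = (0.03802)² × 587 = 0.8484 W

0.848 W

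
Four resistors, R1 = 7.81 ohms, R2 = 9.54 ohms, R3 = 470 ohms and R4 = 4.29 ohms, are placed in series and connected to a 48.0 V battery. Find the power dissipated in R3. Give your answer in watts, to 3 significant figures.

Every series element carries the same I. Get I from the total resistance, then P = I² × R3.
R_total = 7.81 + 9.54 + 470 + 4.29 = 491.6 Ω
I = V / R_total = 48.0 / 491.6 = 0.09763 A
P_R3 = I² × R3 = (0.09763)² × 470 = 4.480 W

4.48 W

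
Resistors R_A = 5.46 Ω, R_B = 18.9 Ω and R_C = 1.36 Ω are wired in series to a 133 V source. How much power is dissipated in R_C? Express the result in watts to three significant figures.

36.4 W

Every series element carries the same I. Get I from the total resistance, then P = I² × R_C.
R_total = 5.46 + 18.9 + 1.36 = 25.72 Ω
I = V / R_total = 133 / 25.72 = 5.171 A
P_R_C = I² × R_C = (5.171)² × 1.36 = 36.37 W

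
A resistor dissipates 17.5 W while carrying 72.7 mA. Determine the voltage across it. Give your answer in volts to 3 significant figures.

241 V

The two known quantities fix the third via V = P / I.
V = 17.5 / 0.07270 = 240.7 V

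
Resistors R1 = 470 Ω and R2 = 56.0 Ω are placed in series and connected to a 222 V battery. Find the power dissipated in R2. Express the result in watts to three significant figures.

In a series string the same current flows through every resistor — find that current, then P = I²R for the one we want.
R_total = 470 + 56.0 = 526.0 Ω
I = V / R_total = 222 / 526.0 = 0.4221 A
P_R2 = I² × R2 = (0.4221)² × 56.0 = 9.975 W

9.98 W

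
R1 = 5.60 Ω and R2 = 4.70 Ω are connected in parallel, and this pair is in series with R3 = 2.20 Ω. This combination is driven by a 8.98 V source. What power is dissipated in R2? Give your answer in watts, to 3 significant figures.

Collapse the R1‖R2 pair into one equivalent R_p; then R_p and R3 form a series string.
R_p = (5.60×4.70)/(5.60+4.70) = 2.555 Ω
R_total = R_p + 2.20 = 2.555 + 2.20 = 4.755 Ω
I = V / R_total = 8.98 / 4.755 = 1.888 A
Voltage across the parallel pair: V_p = I × R_p = 1.888 × 2.555 = 4.826 V
R2 has V_p across it, so P = V_p²/R2.
P_R2 = (4.826)² / 4.70 = 4.954 W

4.95 W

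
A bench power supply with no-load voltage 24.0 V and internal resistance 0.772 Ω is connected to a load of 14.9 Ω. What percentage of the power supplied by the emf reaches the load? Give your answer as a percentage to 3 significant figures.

Both r and R carry the same current, so the power split is just the resistance split: η = R/(R+r).
η = R / (R + r) = 14.9 / (14.9 + 0.772) = 0.9507

95.1 %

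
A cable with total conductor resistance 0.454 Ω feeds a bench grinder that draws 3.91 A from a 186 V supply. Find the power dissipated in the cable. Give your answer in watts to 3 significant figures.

The cable is a series resistance carrying the load current; its dissipation is I²R_line.
The cable carries the full 3.91 A.
P_line = I² R_line = (3.910)² × 0.454 = 6.941 W

6.94 W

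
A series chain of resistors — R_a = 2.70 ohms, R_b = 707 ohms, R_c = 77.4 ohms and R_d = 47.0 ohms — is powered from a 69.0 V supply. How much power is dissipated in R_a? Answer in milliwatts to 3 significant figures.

18.5 mW

Series elements share the same current, so find I first, then use P = I²R.
R_total = 2.70 + 707 + 77.4 + 47.0 = 834.1 Ω
I = V / R_total = 69.0 / 834.1 = 0.08272 A
P_R_a = I² × R_a = (0.08272)² × 2.70 = 0.01848 W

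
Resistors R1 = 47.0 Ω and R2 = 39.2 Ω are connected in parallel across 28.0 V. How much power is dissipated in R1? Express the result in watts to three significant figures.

The supply voltage appears across each parallel branch — just use P = V²/R1.
P_R1 = V² / R1 = (28.0)² / 47.0 Ω = 16.68 W

16.7 W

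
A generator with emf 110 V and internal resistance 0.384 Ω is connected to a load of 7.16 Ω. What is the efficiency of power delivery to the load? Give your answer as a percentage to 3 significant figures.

94.9 %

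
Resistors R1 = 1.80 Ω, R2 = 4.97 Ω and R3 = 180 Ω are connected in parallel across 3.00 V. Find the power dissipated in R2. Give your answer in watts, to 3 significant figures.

1.81 W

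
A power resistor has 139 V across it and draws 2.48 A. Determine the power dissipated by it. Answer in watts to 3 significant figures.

345 W

Both the voltage across and the current through the element are known, so P = V I applies directly.
P = 139 V × 2.480 A = 344.7 W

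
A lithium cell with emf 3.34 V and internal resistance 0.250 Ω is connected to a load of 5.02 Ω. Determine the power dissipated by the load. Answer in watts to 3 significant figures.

The internal resistance and the load are in series, so the same I flows through both; get I from ε/(r+R), then I²R for the load.
I = ε / (r + R) = 3.34 / (0.250 + 5.02) = 0.6338 A
P_load = I² R = (0.6338)² × 5.02 = 2.016 W

2.02 W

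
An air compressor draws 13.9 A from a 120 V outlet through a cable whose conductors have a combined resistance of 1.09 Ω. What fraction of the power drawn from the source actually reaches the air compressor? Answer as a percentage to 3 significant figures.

87.4 %

The cable carries the full 13.9 A.
P_line = I² R_line = (13.90)² × 1.09 = 210.6 W
P_source = V I = 120 × 13.90 = 1668 W; P_load = 1457 W
η = P_load / P_source = 1457 / 1668 = 0.8737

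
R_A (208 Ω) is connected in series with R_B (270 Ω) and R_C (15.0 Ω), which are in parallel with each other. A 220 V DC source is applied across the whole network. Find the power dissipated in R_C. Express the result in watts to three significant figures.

Collapse R_B‖R_C to a single equivalent, reducing the network to two series elements.
R_p = (270×15.0)/(270+15.0) = 14.21 Ω
R_total = 208 + 14.21 = 222.2 Ω
I = V / R_total = 220 / 222.2 = 0.9901 A
Voltage across the parallel pair: V_p = I × R_p = 0.9901 × 14.21 = 14.07 V
R_C sees V_p directly, so P = V_p² / R_C.
P_R_C = (14.07)² / 15.0 = 13.20 W

13.2 W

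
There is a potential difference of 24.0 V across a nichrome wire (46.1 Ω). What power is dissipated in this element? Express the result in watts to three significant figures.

12.5 W

With V across and R both known, P = V²/R gives the dissipation directly.
P = (24.0 V)² / 46.1 Ω = 12.49 W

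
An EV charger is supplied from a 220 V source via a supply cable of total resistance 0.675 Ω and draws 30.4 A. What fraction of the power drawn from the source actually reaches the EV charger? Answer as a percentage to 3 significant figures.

The supply cable carries the full 30.4 A.
P_line = I² R_line = (30.40)² × 0.675 = 623.8 W
P_source = V I = 220 × 30.40 = 6688 W; P_load = 6064 W
η = P_load / P_source = 6064 / 6688 = 0.9067

90.7 %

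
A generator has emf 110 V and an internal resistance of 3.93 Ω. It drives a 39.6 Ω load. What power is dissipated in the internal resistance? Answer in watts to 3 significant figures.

Internal loss is I²r, with I set by the total series resistance r+R.
I = ε / (r + R) = 110 / (3.93 + 39.6) = 2.527 A
P_int = I² r = (2.527)² × 3.93 = 25.10 W

25.1 W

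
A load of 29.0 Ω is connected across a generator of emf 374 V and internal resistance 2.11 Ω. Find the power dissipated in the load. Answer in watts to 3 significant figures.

Find the circuit current first, then P = I²R for the load (series elements share I).
I = ε / (r + R) = 374 / (2.11 + 29.0) = 12.02 A
P_load = I² R = (12.02)² × 29.0 = 4191 W

4190 W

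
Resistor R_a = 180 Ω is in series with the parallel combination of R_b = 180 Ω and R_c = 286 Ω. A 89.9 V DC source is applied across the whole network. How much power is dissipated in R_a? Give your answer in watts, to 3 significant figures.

Replace R_b and R_c with their parallel equivalent so the circuit becomes R_a in series with R_p.
R_p = (180×286)/(180+286) = 110.5 Ω
R_total = 180 + 110.5 = 290.5 Ω
I = V / R_total = 89.9 / 290.5 = 0.3095 A
The full supply current passes through R_a: P = I²R.
P_R_a = (0.3095)² × 180 = 17.24 W

17.2 W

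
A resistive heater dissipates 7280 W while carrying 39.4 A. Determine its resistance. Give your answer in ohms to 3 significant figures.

4.69 Ω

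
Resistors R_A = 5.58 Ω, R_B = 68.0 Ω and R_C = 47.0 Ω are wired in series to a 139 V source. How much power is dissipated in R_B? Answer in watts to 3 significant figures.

90.4 W

The current is common to all series resistors; compute it, then apply P = I²R for the target.
R_total = 5.58 + 68.0 + 47.0 = 120.6 Ω
I = V / R_total = 139 / 120.6 = 1.153 A
P_R_B = I² × R_B = (1.153)² × 68.0 = 90.36 W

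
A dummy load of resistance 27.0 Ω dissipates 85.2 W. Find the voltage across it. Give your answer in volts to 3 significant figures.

48.0 V

Inverting the appropriate power form: V = √(P R).
V = √(85.2 × 27.0) = 47.96 V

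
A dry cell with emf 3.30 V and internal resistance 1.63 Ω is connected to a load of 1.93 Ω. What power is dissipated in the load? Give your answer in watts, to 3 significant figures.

1.66 W

Load and internal resistance form a series loop — compute the loop current, then the load power via I²R.
I = ε / (r + R) = 3.30 / (1.63 + 1.93) = 0.9270 A
P_load = I² R = (0.9270)² × 1.93 = 1.658 W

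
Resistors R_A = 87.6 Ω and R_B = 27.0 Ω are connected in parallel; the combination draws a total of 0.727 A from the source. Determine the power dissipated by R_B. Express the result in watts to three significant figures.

Only the total current is stated, so first find the parallel equivalent to get the voltage across the combination.
1/R_eq = 1/87.6 + 1/27.0 ⇒ R_eq = 20.64 Ω
V = I_total × R_eq = 0.7270 × 20.64 = 15.00 V
P_R_B = V² / R_B = (15.00)² / 27.0 = 8.338 W

8.34 W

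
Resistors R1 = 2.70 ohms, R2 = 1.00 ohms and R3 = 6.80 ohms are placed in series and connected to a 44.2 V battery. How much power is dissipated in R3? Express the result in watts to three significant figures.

The current is common to all series resistors; compute it, then apply P = I²R for the target.
R_total = 2.70 + 1.00 + 6.80 = 10.50 Ω
I = V / R_total = 44.2 / 10.50 = 4.210 A
P_R3 = I² × R3 = (4.210)² × 6.80 = 120.5 W

120 W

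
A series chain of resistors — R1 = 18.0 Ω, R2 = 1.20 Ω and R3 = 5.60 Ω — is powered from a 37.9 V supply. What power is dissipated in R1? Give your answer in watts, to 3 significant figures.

42.0 W

Every series element carries the same I. Get I from the total resistance, then P = I² × R1.
R_total = 18.0 + 1.20 + 5.60 = 24.80 Ω
I = V / R_total = 37.9 / 24.80 = 1.528 A
P_R1 = I² × R1 = (1.528)² × 18.0 = 42.04 W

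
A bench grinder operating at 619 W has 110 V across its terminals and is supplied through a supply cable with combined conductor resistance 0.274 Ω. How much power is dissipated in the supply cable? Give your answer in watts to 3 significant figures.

Only the current and the line resistance are needed for the I²R loss.
I = P / V = 619 / 110 = 5.627 A through the supply cable.
P_line = I² R_line = (5.627)² × 0.274 = 8.677 W

8.68 W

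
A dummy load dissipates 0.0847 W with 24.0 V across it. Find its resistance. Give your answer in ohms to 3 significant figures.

6800 Ω

The two known quantities fix the third via R = V² / P.
R = (24.0)² / 0.0847 = 6800 Ω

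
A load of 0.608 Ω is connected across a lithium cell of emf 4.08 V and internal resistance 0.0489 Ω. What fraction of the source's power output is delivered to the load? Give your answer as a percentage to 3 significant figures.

92.6 %

The source delivers εI, of which I²R reaches the load and I²r is lost; since I is common, η = R/(R+r).
η = R / (R + r) = 0.608 / (0.608 + 0.0489) = 0.9256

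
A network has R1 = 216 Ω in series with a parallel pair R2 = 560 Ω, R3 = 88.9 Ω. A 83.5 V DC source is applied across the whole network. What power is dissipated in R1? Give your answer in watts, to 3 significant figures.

Collapse R2‖R3 to a single equivalent, reducing the network to two series elements.
R_p = (560×88.9)/(560+88.9) = 76.72 Ω
R_total = 216 + 76.72 = 292.7 Ω
I = V / R_total = 83.5 / 292.7 = 0.2853 A
The full supply current passes through R1: P = I²R.
P_R1 = (0.2853)² × 216 = 17.58 W

17.6 W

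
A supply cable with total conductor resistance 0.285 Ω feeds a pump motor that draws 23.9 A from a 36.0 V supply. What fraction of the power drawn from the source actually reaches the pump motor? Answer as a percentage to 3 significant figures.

81.1 %

The supply cable carries the full 23.9 A.
P_line = I² R_line = (23.90)² × 0.285 = 162.8 W
P_source = V I = 36.0 × 23.90 = 860.4 W; P_load = 697.6 W
η = P_load / P_source = 697.6 / 860.4 = 0.8108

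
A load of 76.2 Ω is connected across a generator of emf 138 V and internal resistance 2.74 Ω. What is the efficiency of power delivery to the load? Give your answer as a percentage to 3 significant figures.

η = P_load/(P_load+P_int) = I²R/(I²R+I²r) = R/(R+r) — the I² cancels for series elements.
η = R / (R + r) = 76.2 / (76.2 + 2.74) = 0.9653

96.5 %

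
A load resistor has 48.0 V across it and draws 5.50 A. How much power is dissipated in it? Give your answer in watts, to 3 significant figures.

264 W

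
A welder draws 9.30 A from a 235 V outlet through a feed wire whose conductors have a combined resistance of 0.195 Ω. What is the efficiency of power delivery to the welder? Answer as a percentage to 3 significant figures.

99.2 %

The feed wire carries the full 9.30 A.
P_line = I² R_line = (9.300)² × 0.195 = 16.87 W
P_source = V I = 235 × 9.300 = 2186 W; P_load = 2169 W
η = P_load / P_source = 2169 / 2186 = 0.9923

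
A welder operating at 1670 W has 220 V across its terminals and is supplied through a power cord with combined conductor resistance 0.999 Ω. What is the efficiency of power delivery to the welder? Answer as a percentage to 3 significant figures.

96.7 %

I = P / V = 1670 / 220 = 7.591 A through the power cord.
P_line = I² R_line = (7.591)² × 0.999 = 57.56 W
P_source = P_load + P_line = 1670 + 57.56 = 1728 W
η = P_load / P_source = 1670 / 1728 = 0.9667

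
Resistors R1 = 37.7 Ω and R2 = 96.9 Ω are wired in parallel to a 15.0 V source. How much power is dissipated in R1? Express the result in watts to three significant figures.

5.97 W

R1 sits directly across the source, so P = V²/R with V = 15.0 V.
P_R1 = V² / R1 = (15.0)² / 37.7 Ω = 5.968 W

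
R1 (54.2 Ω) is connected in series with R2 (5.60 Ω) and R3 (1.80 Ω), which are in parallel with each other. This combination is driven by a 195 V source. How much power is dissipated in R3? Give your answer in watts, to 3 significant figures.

12.7 W

First combine the parallel branches into one equivalent R_p, then R1 + R_p is a series pair.
R_p = (5.60×1.80)/(5.60+1.80) = 1.362 Ω
R_total = 54.2 + 1.362 = 55.56 Ω
I = V / R_total = 195 / 55.56 = 3.510 A
Voltage across the parallel pair: V_p = I × R_p = 3.510 × 1.362 = 4.781 V
R3 sees V_p directly, so P = V_p² / R3.
P_R3 = (4.781)² / 1.80 = 12.70 W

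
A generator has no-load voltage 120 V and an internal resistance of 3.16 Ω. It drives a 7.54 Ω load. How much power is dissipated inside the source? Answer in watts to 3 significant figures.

The internal resistance carries the same current as the load; P_int = I²r.
I = ε / (r + R) = 120 / (3.16 + 7.54) = 11.21 A
P_int = I² r = (11.21)² × 3.16 = 397.4 W

397 W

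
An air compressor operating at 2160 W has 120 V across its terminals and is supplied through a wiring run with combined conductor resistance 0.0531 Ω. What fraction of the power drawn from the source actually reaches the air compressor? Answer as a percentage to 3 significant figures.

I = P / V = 2160 / 120 = 18.00 A through the wiring run.
P_line = I² R_line = (18.00)² × 0.0531 = 17.20 W
P_source = P_load + P_line = 2160 + 17.20 = 2177 W
η = P_load / P_source = 2160 / 2177 = 0.9921

99.2 %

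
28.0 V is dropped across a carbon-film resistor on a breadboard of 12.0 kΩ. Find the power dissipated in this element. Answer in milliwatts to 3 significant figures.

65.3 mW

V and R are stated; P = V²/R avoids computing the current.
P = (28.0 V)² / 12000 Ω = 0.06533 W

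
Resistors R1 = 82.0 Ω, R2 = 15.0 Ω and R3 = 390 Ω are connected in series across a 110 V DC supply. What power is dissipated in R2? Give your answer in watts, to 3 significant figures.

Every series element carries the same I. Get I from the total resistance, then P = I² × R2.
R_total = 82.0 + 15.0 + 390 = 487.0 Ω
I = V / R_total = 110 / 487.0 = 0.2259 A
P_R2 = I² × R2 = (0.2259)² × 15.0 = 0.7653 W

0.765 W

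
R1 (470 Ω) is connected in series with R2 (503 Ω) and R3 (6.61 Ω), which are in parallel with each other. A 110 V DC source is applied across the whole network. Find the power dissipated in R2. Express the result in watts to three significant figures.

0.00451 W

Replace R2 and R3 with their parallel equivalent so the circuit becomes R1 in series with R_p.
R_p = (503×6.61)/(503+6.61) = 6.524 Ω
R_total = 470 + 6.524 = 476.5 Ω
I = V / R_total = 110 / 476.5 = 0.2308 A
Voltage across the parallel pair: V_p = I × R_p = 0.2308 × 6.524 = 1.506 V
With V_p across R2, its power is V_p²/R2.
P_R2 = (1.506)² / 503 = 0.004509 W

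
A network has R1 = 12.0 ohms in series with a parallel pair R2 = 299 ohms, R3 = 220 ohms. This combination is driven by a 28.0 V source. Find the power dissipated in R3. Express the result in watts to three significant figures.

Collapse R2‖R3 to a single equivalent, reducing the network to two series elements.
R_p = (299×220)/(299+220) = 126.7 Ω
R_total = 12.0 + 126.7 = 138.7 Ω
I = V / R_total = 28.0 / 138.7 = 0.2018 A
Voltage across the parallel pair: V_p = I × R_p = 0.2018 × 126.7 = 25.58 V
R3 sees V_p directly, so P = V_p² / R3.
P_R3 = (25.58)² / 220 = 2.974 W

2.97 W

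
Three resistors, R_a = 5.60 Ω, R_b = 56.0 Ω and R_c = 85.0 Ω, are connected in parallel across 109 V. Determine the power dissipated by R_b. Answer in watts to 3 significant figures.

212 W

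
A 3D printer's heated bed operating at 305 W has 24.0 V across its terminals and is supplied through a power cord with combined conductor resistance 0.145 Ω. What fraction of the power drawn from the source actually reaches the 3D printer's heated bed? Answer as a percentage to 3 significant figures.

92.9 %

I = P / V = 305 / 24.0 = 12.71 A through the power cord.
P_line = I² R_line = (12.71)² × 0.145 = 23.42 W
P_source = P_load + P_line = 305.0 + 23.42 = 328.4 W
η = P_load / P_source = 305.0 / 328.4 = 0.9287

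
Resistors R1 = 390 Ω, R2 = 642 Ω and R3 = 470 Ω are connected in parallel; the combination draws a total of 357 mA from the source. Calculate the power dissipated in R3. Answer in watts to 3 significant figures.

We need the common branch voltage; get it from I_total × R_eq, then P = V²/R for the branch.
1/R_eq = 1/390 + 1/642 + 1/470 ⇒ R_eq = 160.0 Ω
V = I_total × R_eq = 0.3570 × 160.0 = 57.13 V
P_R3 = V² / R3 = (57.13)² / 470 = 6.943 W

6.94 W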